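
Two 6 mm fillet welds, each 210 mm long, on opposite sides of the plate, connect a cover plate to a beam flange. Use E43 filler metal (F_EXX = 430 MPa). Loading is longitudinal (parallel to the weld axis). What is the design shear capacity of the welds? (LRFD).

Effective throat t_e = 0.707 × 6 = 4.242 mm.
Total length L = 420 mm; A_we = 4.242 × 420 = 1782 mm².
F_nw = 0.6 F_EXX = 0.6 × 430 = 258 MPa.
φR_n = 0.75 × 258 × 1782 × 10⁻³ = 344.7 kN.

φR_n ≈ 345 kN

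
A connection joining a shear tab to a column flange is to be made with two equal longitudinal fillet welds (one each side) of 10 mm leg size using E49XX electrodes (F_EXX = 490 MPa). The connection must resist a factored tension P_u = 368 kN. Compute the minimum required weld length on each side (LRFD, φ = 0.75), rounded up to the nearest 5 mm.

L = 120 mm on each side

Throat t_e = 0.707 × 10 = 7.07 mm.
φr_n = 0.75 × 0.6 × 490 × 7.07 × 10⁻³ = 1.559 kN/mm.
L_req = P_u / φr_n = 368 / 1.559 = 236.1 mm total.
Per side: 236.1 / 2 = 118 mm.
Round up → use L = 120 mm on each side.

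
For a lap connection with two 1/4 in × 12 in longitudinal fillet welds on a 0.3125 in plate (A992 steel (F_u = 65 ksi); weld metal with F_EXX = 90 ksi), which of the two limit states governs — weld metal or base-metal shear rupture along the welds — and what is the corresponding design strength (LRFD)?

t_e = 0.707 × 0.25 = 0.1767 in; L = 24 in.
Weld metal: φR_n = 0.75 × 0.6 × 90 × 0.1767 × 24 = 171.8 kips.
Base metal (shear rupture): φR_n = 0.75 × 0.6 × 65 × 0.3125 × 24 = 219.4 kips.
Governing: weld metal.

φR_n ≈ 172 kips (weld metal governs)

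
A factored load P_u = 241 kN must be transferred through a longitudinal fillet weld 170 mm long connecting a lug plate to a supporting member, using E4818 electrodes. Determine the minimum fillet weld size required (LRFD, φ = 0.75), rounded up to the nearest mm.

w = 10 mm

E48XX → F_EXX = 480 MPa.
Total weld length L = 170 mm.
Required throat t_e = P_u / (φ × 0.6 F_EXX × L) = 241 / (0.75 × 0.6 × 480 × 170 × 10⁻³) = 6.563 mm.
Required leg w = t_e / 0.707 = 9.283 mm → use 10 mm.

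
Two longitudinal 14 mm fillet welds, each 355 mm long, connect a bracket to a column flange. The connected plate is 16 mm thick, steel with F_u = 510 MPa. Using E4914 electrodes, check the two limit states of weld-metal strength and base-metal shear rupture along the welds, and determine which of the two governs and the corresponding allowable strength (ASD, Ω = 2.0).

E49XX → F_EXX = 490 MPa.
t_e = 0.707 × 14 = 9.898 mm; L = 710 mm.
Weld metal: R_n/Ω = (1/2.0) × 0.6 × 490 × 9.898 × 710 × 10⁻³ = 1033 kN.
Base metal (shear rupture): R_n/Ω = (1/2.0) × 0.6 × 510 × 16 × 710 × 10⁻³ = 1738 kN.
Governing: weld metal.

R_n/Ω ≈ 1030 kN (weld metal governs)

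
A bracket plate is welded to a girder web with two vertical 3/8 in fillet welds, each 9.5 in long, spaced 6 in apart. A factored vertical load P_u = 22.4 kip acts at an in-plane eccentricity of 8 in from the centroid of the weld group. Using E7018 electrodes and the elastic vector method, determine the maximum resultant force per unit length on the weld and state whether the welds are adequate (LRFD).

E70XX → F_EXX = 70 ksi.
Total weld length L_w = 19 in. Treat welds as unit-width lines.
Polar moment about centroid: J = 2[d³/12 + d(b/2)²] = 2[9.5³/12 + 9.5×3²] = 313.9 in³.
Direct shear f_v = P/L_w = 22.4 / 19 = 1.179 kip/in (vertical).
Torsion M = P·e = 22.4 × 8 = 179.2 kip·in.
Critical point at (x, y) = (3, 4.75) from centroid. f_tx = M·y/J = 2.712 kip/in; f_ty = M·x/J = 1.713 kip/in.
Resultant f_max = √[f_tx² + (f_v + f_ty)²] = √[2.712² + (1.179 + 1.713)²] = 3.964 kip/in.
Capacity per unit length: φr_n = 0.75 × 0.6 × 70 × (0.707 × 0.375) = 8.351 kip/in.
3.964 ≤ 8.351 → adequate.

f_max ≈ 3.96 kip/in; adequate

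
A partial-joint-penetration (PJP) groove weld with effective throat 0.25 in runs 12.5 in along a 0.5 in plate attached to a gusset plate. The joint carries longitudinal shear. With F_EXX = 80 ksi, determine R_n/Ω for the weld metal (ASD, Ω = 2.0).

Effective throat (given) t_e = 0.25 in.
A_we = 0.25 × 12.5 = 3.125 in².
F_nw = 0.6 F_EXX = 48 ksi.
R_n/Ω = (48 × 3.125) / 2.0 = 75 kips.

R_n/Ω ≈ 75 kips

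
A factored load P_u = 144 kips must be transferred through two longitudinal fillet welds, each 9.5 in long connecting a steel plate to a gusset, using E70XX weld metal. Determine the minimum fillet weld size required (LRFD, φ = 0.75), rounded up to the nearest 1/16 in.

E70XX → F_EXX = 70 ksi.
Total weld length L = 19 in.
Required throat t_e = P_u / (φ × 0.6 F_EXX × L) = 144 / (0.75 × 0.6 × 70 × 19) = 0.2406 in.
Required leg w = t_e / 0.707 = 0.3403 in → use 3/8 in.

w = 3/8 in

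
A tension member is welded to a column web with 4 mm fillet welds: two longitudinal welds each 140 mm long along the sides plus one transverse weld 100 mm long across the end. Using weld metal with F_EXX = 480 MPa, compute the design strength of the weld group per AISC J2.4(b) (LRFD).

t_e = 0.707 × 4 = 2.828 mm.
R_nwl = 0.6 × 480 × 2.828 × 280 × 10⁻³ = 228 kN (longitudinal, 2 welds).
R_nwt = 0.6 × 480 × 2.828 × 100 × 10⁻³ = 81.45 kN (transverse, base value).
(i) R_nwl + R_nwt = 309.5 kN; (ii) 0.85 R_nwl + 1.5 R_nwt = 316 kN.
R_n = max = 316 kN [governs: (ii)]; φR_n = 237 kN.

φR_n ≈ 237 kN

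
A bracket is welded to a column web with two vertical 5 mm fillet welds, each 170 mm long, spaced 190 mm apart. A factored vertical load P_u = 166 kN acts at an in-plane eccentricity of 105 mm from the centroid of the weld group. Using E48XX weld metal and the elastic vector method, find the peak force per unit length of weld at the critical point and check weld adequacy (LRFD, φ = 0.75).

f_max ≈ 990 N/mm; NOT adequate

E48XX → F_EXX = 480 MPa.
Total weld length L_w = 340 mm. Treat welds as unit-width lines.
Polar moment about centroid: J = 2[d³/12 + d(b/2)²] = 2[170³/12 + 170×95²] = 3887000 mm³.
Direct shear f_v = P/L_w = 166×10³ / 340 = 488.2 N/mm (vertical).
Torsion M = P·e = 166×10³ × 105 = 17430000 N·mm.
Critical point at (x, y) = (95, 85) from centroid. f_tx = M·y/J = 381.1 N/mm; f_ty = M·x/J = 426 N/mm.
Resultant f_max = √[f_tx² + (f_v + f_ty)²] = √[381.1² + (488.2 + 426)²] = 990.5 N/mm.
Capacity per unit length: φr_n = 0.75 × 0.6 × 480 × (0.707 × 5) = 763.6 N/mm.
990.5 > 763.6 → NOT adequate.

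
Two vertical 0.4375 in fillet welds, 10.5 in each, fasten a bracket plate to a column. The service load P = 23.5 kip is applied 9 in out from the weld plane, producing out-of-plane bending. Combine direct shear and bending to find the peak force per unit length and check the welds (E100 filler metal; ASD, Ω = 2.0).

E100XX → F_EXX = 100 ksi.
L_w = 2 × 10.5 = 21 in; section modulus (unit throat) S = 2 × L²/6 = 36.75 in².
Direct shear f_v = P/L_w = 23.5/21 = 1.119 kip/in.
Moment M = P × e = 23.5 × 9 = 211.5 kip·in; bending f_b = M/S = 5.755 kip/in.
f_max = √(f_v² + f_b²) = √(1.119² + 5.755²) = 5.863 kip/in.
r_n/Ω = (1/2.0) × 0.6 × 100 × (0.707 × 0.4375) = 9.279 kip/in → adequate.

f_max ≈ 5.86 kip/in; adequate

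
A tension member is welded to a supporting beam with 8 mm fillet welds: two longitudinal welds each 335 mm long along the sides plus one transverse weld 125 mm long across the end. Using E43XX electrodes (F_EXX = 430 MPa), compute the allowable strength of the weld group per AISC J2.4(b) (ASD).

t_e = 0.707 × 8 = 5.656 mm.
R_nwl = 0.6 × 430 × 5.656 × 670 × 10⁻³ = 977.7 kN (longitudinal, 2 welds).
R_nwt = 0.6 × 430 × 5.656 × 125 × 10⁻³ = 182.4 kN (transverse, base value).
(i) R_nwl + R_nwt = 1160 kN; (ii) 0.85 R_nwl + 1.5 R_nwt = 1105 kN.
R_n = max = 1160 kN [governs: (i)]; R_n/Ω = 580.1 kN.

R_n/Ω ≈ 580 kN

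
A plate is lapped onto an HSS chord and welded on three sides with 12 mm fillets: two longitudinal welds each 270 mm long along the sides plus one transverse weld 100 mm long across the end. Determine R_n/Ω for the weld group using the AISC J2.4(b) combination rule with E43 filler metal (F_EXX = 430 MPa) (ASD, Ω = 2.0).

R_n/Ω ≈ 700 kN

t_e = 0.707 × 12 = 8.484 mm.
R_nwl = 0.6 × 430 × 8.484 × 540 × 10⁻³ = 1182 kN (longitudinal, 2 welds).
R_nwt = 0.6 × 430 × 8.484 × 100 × 10⁻³ = 218.9 kN (transverse, base value).
(i) R_nwl + R_nwt = 1401 kN; (ii) 0.85 R_nwl + 1.5 R_nwt = 1333 kN.
R_n = max = 1401 kN [governs: (i)]; R_n/Ω = 700.4 kN.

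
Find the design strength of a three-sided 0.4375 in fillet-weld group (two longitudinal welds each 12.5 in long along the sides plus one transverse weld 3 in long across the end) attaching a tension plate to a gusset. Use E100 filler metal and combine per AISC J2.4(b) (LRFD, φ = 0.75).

φR_n ≈ 390 kips

E100XX → F_EXX = 100 ksi.
t_e = 0.707 × 0.4375 = 0.3093 in.
R_nwl = 0.6 × 100 × 0.3093 × 25 = 464 kips (longitudinal, 2 welds).
R_nwt = 0.6 × 100 × 0.3093 × 3 = 55.68 kips (transverse, base value).
(i) R_nwl + R_nwt = 519.6 kips; (ii) 0.85 R_nwl + 1.5 R_nwt = 477.9 kips.
R_n = max = 519.6 kips [governs: (i)]; φR_n = 389.7 kips.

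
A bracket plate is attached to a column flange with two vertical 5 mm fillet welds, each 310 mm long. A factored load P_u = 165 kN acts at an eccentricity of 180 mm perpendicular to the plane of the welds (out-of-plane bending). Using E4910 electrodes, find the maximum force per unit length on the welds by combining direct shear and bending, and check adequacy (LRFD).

f_max ≈ 965 N/mm; NOT adequate

E49XX → F_EXX = 490 MPa.
L_w = 2 × 310 = 620 mm; section modulus (unit throat) S = 2 × L²/6 = 32030 mm².
Direct shear f_v = P/L_w = 165×10³/620 = 266.1 N/mm.
Moment M = P × e = 165×10³ × 180 = 29700000 N·mm; bending f_b = M/S = 927.2 N/mm.
f_max = √(f_v² + f_b²) = √(266.1² + 927.2²) = 964.6 N/mm.
φr_n = 0.75 × 0.6 × 490 × (0.707 × 5) = 779.5 N/mm → NOT adequate.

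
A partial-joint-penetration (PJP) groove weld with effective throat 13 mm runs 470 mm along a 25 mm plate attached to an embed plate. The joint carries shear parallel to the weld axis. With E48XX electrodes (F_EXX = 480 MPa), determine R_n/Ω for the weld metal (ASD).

Effective throat (given) t_e = 13 mm.
A_we = 13 × 470 = 6110 mm².
F_nw = 0.6 F_EXX = 288 MPa.
R_n/Ω = (288 × 6110) / 2.0 × 10⁻³ = 879.8 kN.

R_n/Ω ≈ 880 kN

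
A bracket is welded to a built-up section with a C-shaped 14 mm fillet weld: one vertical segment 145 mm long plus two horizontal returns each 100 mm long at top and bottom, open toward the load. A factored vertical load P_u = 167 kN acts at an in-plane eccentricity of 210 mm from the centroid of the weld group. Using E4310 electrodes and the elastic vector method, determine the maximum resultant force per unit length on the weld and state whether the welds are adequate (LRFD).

E43XX → F_EXX = 430 MPa.
Total weld length L_w = 345 mm. Treat welds as unit-width lines.
Centroid: x̄ = 2×100×50 / 345 = 28.99 mm from the vertical weld.
Polar moment about centroid: J = I_x + I_y = [145³/12 + 2×100×72.5²] + [145×28.99² + 2(100³/12 + 100×21.01²)] = 1682000 mm³.
Direct shear f_v = P/L_w = 167×10³ / 345 = 484.1 N/mm (vertical).
Torsion M = P·e = 167×10³ × 210 = 35070000 N·mm.
Critical point at (x, y) = (71.01, 72.5) from centroid. f_tx = M·y/J = 1512 N/mm; f_ty = M·x/J = 1481 N/mm.
Resultant f_max = √[f_tx² + (f_v + f_ty)²] = √[1512² + (484.1 + 1481)²] = 2479 N/mm.
Capacity per unit length: φr_n = 0.75 × 0.6 × 430 × (0.707 × 14) = 1915 N/mm.
2479 > 1915 → NOT adequate.

f_max ≈ 2480 N/mm; NOT adequate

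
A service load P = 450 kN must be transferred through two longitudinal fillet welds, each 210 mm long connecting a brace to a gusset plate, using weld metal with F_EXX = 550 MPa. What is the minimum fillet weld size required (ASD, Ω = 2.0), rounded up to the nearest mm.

w = 10 mm

Total weld length L = 420 mm.
Required throat t_e = P × Ω / (0.6 F_EXX × L) = 450 × 2.0 / (0.6 × 550 × 420 × 10⁻³) = 6.494 mm.
Required leg w = t_e / 0.707 = 9.185 mm → use 10 mm.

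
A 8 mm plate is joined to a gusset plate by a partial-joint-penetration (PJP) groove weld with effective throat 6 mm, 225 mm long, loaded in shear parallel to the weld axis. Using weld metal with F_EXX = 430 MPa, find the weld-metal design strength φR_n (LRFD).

φR_n ≈ 261 kN

Effective throat (given) t_e = 6 mm.
A_we = 6 × 225 = 1350 mm².
F_nw = 0.6 F_EXX = 258 MPa.
φR_n = 0.75 × 258 × 1350 × 10⁻³ = 261.2 kN.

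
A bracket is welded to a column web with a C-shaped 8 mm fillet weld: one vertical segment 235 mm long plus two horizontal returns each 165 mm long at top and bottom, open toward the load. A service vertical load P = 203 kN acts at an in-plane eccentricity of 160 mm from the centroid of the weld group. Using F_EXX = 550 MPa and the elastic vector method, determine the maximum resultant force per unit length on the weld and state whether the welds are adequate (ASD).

Total weld length L_w = 565 mm. Treat welds as unit-width lines.
Centroid: x̄ = 2×165×82.5 / 565 = 48.19 mm from the vertical weld.
Polar moment about centroid: J = I_x + I_y = [235³/12 + 2×165×117.5²] + [235×48.19² + 2(165³/12 + 165×34.31²)] = 7320000 mm³.
Direct shear f_v = P/L_w = 203×10³ / 565 = 359.3 N/mm (vertical).
Torsion M = P·e = 203×10³ × 160 = 32480000 N·mm.
Critical point at (x, y) = (116.8, 117.5) from centroid. f_tx = M·y/J = 521.3 N/mm; f_ty = M·x/J = 518.3 N/mm.
Resultant f_max = √[f_tx² + (f_v + f_ty)²] = √[521.3² + (359.3 + 518.3)²] = 1021 N/mm.
Capacity per unit length: r_n/Ω = (1/2.0) × 0.6 × 550 × (0.707 × 8) = 933.2 N/mm.
1021 > 933.2 → NOT adequate.

f_max ≈ 1020 N/mm; NOT adequate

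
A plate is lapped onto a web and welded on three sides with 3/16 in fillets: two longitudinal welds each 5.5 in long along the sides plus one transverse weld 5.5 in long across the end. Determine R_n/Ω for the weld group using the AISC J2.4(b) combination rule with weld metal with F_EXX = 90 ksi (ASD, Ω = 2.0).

R_n/Ω ≈ 63 kip

t_e = 0.707 × 0.1875 = 0.1326 in.
R_nwl = 0.6 × 90 × 0.1326 × 11 = 78.74 kip (longitudinal, 2 welds).
R_nwt = 0.6 × 90 × 0.1326 × 5.5 = 39.37 kip (transverse, base value).
(i) R_nwl + R_nwt = 118.1 kip; (ii) 0.85 R_nwl + 1.5 R_nwt = 126 kip.
R_n = max = 126 kip [governs: (ii)]; R_n/Ω = 62.99 kip.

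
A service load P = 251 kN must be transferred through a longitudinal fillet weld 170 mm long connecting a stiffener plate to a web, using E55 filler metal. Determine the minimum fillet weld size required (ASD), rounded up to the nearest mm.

E55XX → F_EXX = 550 MPa.
Total weld length L = 170 mm.
Required throat t_e = P × Ω / (0.6 F_EXX × L) = 251 × 2.0 / (0.6 × 550 × 170 × 10⁻³) = 8.948 mm.
Required leg w = t_e / 0.707 = 12.66 mm → use 13 mm.

w = 13 mm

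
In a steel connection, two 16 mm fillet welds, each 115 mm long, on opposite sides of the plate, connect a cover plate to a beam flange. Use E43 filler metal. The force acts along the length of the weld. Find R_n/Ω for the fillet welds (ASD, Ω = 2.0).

E43XX → F_EXX = 430 MPa.
Effective throat t_e = 0.707 × 16 = 11.31 mm.
Total length L = 230 mm; A_we = 11.31 × 230 = 2602 mm².
F_nw = 0.6 F_EXX = 0.6 × 430 = 258 MPa.
R_n = 258 × 2602 × 10⁻³ = 671.3 kN; R_n/Ω = 671.3/2.0 = 335.6 kN.

R_n/Ω ≈ 336 kN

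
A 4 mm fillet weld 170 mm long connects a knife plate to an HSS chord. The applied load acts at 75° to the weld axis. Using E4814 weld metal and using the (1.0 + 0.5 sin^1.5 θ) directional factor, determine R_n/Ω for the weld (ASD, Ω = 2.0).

R_n/Ω ≈ 102 kN

E48XX → F_EXX = 480 MPa.
t_e = 0.707 × 4 = 2.828 mm; A_we = 2.828 × 170 = 480.8 mm².
Directional factor: 1.0 + 0.5 sin^1.5(75°) = 1.475.
F_nw = 0.6 × 480 × 1.475 = 424.7 MPa.
R_n/Ω = (424.7 × 480.8) / 2.0 × 10⁻³ = 102.1 kN.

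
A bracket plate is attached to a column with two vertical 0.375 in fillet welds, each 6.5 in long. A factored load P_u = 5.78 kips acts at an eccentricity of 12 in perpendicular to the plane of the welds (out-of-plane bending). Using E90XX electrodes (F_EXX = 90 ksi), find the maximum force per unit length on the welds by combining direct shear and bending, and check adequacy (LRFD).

f_max ≈ 4.94 kip/in; adequate

L_w = 2 × 6.5 = 13 in; section modulus (unit throat) S = 2 × L²/6 = 14.08 in².
Direct shear f_v = P/L_w = 5.78/13 = 0.4446 kip/in.
Moment M = P × e = 5.78 × 12 = 69.36 kip·in; bending f_b = M/S = 4.925 kip/in.
f_max = √(f_v² + f_b²) = √(0.4446² + 4.925²) = 4.945 kip/in.
φr_n = 0.75 × 0.6 × 90 × (0.707 × 0.375) = 10.74 kip/in → adequate.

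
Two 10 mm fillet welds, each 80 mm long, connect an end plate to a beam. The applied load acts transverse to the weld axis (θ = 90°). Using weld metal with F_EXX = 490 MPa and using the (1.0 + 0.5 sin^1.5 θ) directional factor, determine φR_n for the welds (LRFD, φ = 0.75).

φR_n ≈ 374 kN

t_e = 0.707 × 10 = 7.07 mm; A_we = 7.07 × 160 = 1131 mm².
Directional factor: 1.0 + 0.5 sin^1.5(90°) = 1.5.
F_nw = 0.6 × 490 × 1.5 = 441 MPa.
φR_n = 0.75 × 441 × 1131 × 10⁻³ = 374.1 kN.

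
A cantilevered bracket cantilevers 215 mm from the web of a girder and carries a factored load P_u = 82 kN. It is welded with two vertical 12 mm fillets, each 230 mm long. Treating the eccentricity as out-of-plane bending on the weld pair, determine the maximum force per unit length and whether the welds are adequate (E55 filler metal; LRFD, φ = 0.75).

E55XX → F_EXX = 550 MPa.
L_w = 2 × 230 = 460 mm; section modulus (unit throat) S = 2 × L²/6 = 17630 mm².
Direct shear f_v = P/L_w = 82×10³/460 = 178.3 N/mm.
Moment M = P × e = 82×10³ × 215 = 17630000 N·mm; bending f_b = M/S = 999.8 N/mm.
f_max = √(f_v² + f_b²) = √(178.3² + 999.8²) = 1016 N/mm.
φr_n = 0.75 × 0.6 × 550 × (0.707 × 12) = 2100 N/mm → adequate.

f_max ≈ 1020 N/mm; adequate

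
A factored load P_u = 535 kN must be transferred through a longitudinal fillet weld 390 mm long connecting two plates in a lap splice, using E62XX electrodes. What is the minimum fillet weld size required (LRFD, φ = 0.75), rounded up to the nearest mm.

w = 7 mm

E62XX → F_EXX = 620 MPa.
Total weld length L = 390 mm.
Required throat t_e = P_u / (φ × 0.6 F_EXX × L) = 535 / (0.75 × 0.6 × 620 × 390 × 10⁻³) = 4.917 mm.
Required leg w = t_e / 0.707 = 6.954 mm → use 7 mm.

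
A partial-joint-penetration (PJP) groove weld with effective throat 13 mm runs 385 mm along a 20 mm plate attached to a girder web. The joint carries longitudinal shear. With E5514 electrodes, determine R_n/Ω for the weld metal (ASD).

E55XX → F_EXX = 550 MPa.
Effective throat (given) t_e = 13 mm.
A_we = 13 × 385 = 5005 mm².
F_nw = 0.6 F_EXX = 330 MPa.
R_n/Ω = (330 × 5005) / 2.0 × 10⁻³ = 825.8 kN.

R_n/Ω ≈ 826 kN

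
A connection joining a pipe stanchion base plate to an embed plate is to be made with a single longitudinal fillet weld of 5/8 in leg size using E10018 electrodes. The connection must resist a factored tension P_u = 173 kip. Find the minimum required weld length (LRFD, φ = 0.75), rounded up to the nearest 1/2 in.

L = 9 in

E100XX → F_EXX = 100 ksi.
Throat t_e = 0.707 × 0.625 = 0.4419 in.
φr_n = 0.75 × 0.6 × 100 × 0.4419 = 19.88 kip/in.
L_req = P_u / φr_n = 173 / 19.88 = 8.7 in total.
Round up → use L = 9 in.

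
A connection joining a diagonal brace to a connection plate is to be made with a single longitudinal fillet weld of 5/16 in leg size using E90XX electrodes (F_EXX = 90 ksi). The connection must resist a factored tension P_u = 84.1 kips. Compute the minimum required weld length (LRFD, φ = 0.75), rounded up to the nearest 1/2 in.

Throat t_e = 0.707 × 0.3125 = 0.2209 in.
φr_n = 0.75 × 0.6 × 90 × 0.2209 = 8.948 kips/in.
L_req = P_u / φr_n = 84.1 / 8.948 = 9.399 in total.
Round up → use L = 9.5 in.

L = 9.5 in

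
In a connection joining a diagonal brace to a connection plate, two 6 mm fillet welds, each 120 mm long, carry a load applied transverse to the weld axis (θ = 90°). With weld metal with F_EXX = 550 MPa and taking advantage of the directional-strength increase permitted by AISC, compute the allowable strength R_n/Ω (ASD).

R_n/Ω ≈ 252 kN

t_e = 0.707 × 6 = 4.242 mm; A_we = 4.242 × 240 = 1018 mm².
Directional factor: 1.0 + 0.5 sin^1.5(90°) = 1.5.
F_nw = 0.6 × 550 × 1.5 = 495 MPa.
R_n/Ω = (495 × 1018) / 2.0 × 10⁻³ = 252 kN.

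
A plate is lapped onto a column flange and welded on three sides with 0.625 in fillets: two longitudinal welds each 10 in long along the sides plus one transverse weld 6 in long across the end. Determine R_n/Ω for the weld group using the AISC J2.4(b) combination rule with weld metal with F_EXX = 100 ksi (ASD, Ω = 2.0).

R_n/Ω ≈ 345 kips

t_e = 0.707 × 0.625 = 0.4419 in.
R_nwl = 0.6 × 100 × 0.4419 × 20 = 530.2 kips (longitudinal, 2 welds).
R_nwt = 0.6 × 100 × 0.4419 × 6 = 159.1 kips (transverse, base value).
(i) R_nwl + R_nwt = 689.3 kips; (ii) 0.85 R_nwl + 1.5 R_nwt = 689.3 kips.
R_n = max = 689.3 kips [governs: (i)]; R_n/Ω = 344.7 kips.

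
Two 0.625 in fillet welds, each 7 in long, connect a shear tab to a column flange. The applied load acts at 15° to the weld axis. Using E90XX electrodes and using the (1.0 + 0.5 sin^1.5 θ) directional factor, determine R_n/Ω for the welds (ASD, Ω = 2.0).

R_n/Ω ≈ 178 kip

E90XX → F_EXX = 90 ksi.
t_e = 0.707 × 0.625 = 0.4419 in; A_we = 0.4419 × 14 = 6.186 in².
Directional factor: 1.0 + 0.5 sin^1.5(15°) = 1.066.
F_nw = 0.6 × 90 × 1.066 = 57.56 ksi.
R_n/Ω = (57.56 × 6.186) / 2.0 = 178 kip.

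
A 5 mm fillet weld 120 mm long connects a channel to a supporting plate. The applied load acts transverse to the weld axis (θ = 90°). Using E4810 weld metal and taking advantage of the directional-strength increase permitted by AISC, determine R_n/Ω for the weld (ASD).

E48XX → F_EXX = 480 MPa.
t_e = 0.707 × 5 = 3.535 mm; A_we = 3.535 × 120 = 424.2 mm².
Directional factor: 1.0 + 0.5 sin^1.5(90°) = 1.5.
F_nw = 0.6 × 480 × 1.5 = 432 MPa.
R_n/Ω = (432 × 424.2) / 2.0 × 10⁻³ = 91.63 kN.

R_n/Ω ≈ 91.6 kN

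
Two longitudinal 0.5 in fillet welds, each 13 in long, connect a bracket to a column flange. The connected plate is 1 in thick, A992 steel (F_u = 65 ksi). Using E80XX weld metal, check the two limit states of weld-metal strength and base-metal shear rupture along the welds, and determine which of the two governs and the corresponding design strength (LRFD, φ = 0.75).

φR_n ≈ 331 kip (weld metal governs)

E80XX → F_EXX = 80 ksi.
t_e = 0.707 × 0.5 = 0.3535 in; L = 26 in.
Weld metal: φR_n = 0.75 × 0.6 × 80 × 0.3535 × 26 = 330.9 kip.
Base metal (shear rupture): φR_n = 0.75 × 0.6 × 65 × 1 × 26 = 760.5 kip.
Governing: weld metal.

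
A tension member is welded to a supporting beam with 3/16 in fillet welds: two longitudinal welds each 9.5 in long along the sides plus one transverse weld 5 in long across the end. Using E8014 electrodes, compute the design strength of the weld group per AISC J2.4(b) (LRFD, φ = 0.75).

φR_n ≈ 115 kip

E80XX → F_EXX = 80 ksi.
t_e = 0.707 × 0.1875 = 0.1326 in.
R_nwl = 0.6 × 80 × 0.1326 × 19 = 120.9 kip (longitudinal, 2 welds).
R_nwt = 0.6 × 80 × 0.1326 × 5 = 31.81 kip (transverse, base value).
(i) R_nwl + R_nwt = 152.7 kip; (ii) 0.85 R_nwl + 1.5 R_nwt = 150.5 kip.
R_n = max = 152.7 kip [governs: (i)]; φR_n = 114.5 kip.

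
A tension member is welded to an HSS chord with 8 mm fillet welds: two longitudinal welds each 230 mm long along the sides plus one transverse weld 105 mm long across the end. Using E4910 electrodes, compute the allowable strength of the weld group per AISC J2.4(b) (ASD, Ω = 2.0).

E49XX → F_EXX = 490 MPa.
t_e = 0.707 × 8 = 5.656 mm.
R_nwl = 0.6 × 490 × 5.656 × 460 × 10⁻³ = 764.9 kN (longitudinal, 2 welds).
R_nwt = 0.6 × 490 × 5.656 × 105 × 10⁻³ = 174.6 kN (transverse, base value).
(i) R_nwl + R_nwt = 939.5 kN; (ii) 0.85 R_nwl + 1.5 R_nwt = 912.1 kN.
R_n = max = 939.5 kN [governs: (i)]; R_n/Ω = 469.8 kN.

R_n/Ω ≈ 470 kN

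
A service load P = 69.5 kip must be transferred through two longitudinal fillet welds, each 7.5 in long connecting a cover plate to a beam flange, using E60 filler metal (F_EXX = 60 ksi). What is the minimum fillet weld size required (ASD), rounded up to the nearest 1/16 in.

Total weld length L = 15 in.
Required throat t_e = P × Ω / (0.6 F_EXX × L) = 69.5 × 2.0 / (0.6 × 60 × 15) = 0.2574 in.
Required leg w = t_e / 0.707 = 0.3641 in → use 3/8 in.

w = 3/8 in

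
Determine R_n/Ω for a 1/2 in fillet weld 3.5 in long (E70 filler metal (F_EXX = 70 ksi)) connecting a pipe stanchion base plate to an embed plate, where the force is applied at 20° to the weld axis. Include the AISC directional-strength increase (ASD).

t_e = 0.707 × 0.5 = 0.3535 in; A_we = 0.3535 × 3.5 = 1.237 in².
Directional factor: 1.0 + 0.5 sin^1.5(20°) = 1.1.
F_nw = 0.6 × 70 × 1.1 = 46.2 ksi.
R_n/Ω = (46.2 × 1.237) / 2.0 = 28.58 kip.

R_n/Ω ≈ 28.6 kip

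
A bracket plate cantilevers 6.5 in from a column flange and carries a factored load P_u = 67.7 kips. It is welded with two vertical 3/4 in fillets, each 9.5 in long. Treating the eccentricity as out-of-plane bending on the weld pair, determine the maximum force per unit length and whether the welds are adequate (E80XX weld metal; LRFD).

f_max ≈ 15.1 kip/in; adequate

E80XX → F_EXX = 80 ksi.
L_w = 2 × 9.5 = 19 in; section modulus (unit throat) S = 2 × L²/6 = 30.08 in².
Direct shear f_v = P/L_w = 67.7/19 = 3.563 kip/in.
Moment M = P × e = 67.7 × 6.5 = 440.05 kip·in; bending f_b = M/S = 14.63 kip/in.
f_max = √(f_v² + f_b²) = √(3.563² + 14.63²) = 15.06 kip/in.
φr_n = 0.75 × 0.6 × 80 × (0.707 × 0.75) = 19.09 kip/in → adequate.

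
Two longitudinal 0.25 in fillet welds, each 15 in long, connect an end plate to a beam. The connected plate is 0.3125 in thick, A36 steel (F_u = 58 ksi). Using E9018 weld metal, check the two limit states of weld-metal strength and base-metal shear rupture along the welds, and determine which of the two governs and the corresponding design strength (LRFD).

E90XX → F_EXX = 90 ksi.
t_e = 0.707 × 0.25 = 0.1767 in; L = 30 in.
Weld metal: φR_n = 0.75 × 0.6 × 90 × 0.1767 × 30 = 214.8 kips.
Base metal (shear rupture): φR_n = 0.75 × 0.6 × 58 × 0.3125 × 30 = 244.7 kips.
Governing: weld metal.

φR_n ≈ 215 kips (weld metal governs)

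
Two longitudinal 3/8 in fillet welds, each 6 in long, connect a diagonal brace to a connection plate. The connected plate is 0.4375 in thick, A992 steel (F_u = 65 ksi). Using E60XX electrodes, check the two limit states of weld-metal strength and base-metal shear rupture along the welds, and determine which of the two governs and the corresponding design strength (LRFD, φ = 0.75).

φR_n ≈ 85.9 kips (weld metal governs)

E60XX → F_EXX = 60 ksi.
t_e = 0.707 × 0.375 = 0.2651 in; L = 12 in.
Weld metal: φR_n = 0.75 × 0.6 × 60 × 0.2651 × 12 = 85.9 kips.
Base metal (shear rupture): φR_n = 0.75 × 0.6 × 65 × 0.4375 × 12 = 153.6 kips.
Governing: weld metal.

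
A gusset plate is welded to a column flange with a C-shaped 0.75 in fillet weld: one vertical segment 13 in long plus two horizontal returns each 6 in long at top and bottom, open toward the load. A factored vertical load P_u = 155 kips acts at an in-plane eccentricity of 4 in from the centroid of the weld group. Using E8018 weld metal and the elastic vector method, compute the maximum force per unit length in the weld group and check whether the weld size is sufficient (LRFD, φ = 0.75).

E80XX → F_EXX = 80 ksi.
Total weld length L_w = 25 in. Treat welds as unit-width lines.
Centroid: x̄ = 2×6×3 / 25 = 1.44 in from the vertical weld.
Polar moment about centroid: J = I_x + I_y = [13³/12 + 2×6×6.5²] + [13×1.44² + 2(6³/12 + 6×1.56²)] = 782.2 in³.
Direct shear f_v = P/L_w = 155 / 25 = 6.2 kip/in (vertical).
Torsion M = P·e = 155 × 4 = 620 kip·in.
Critical point at (x, y) = (4.56, 6.5) from centroid. f_tx = M·y/J = 5.152 kip/in; f_ty = M·x/J = 3.614 kip/in.
Resultant f_max = √[f_tx² + (f_v + f_ty)²] = √[5.152² + (6.2 + 3.614)²] = 11.08 kip/in.
Capacity per unit length: φr_n = 0.75 × 0.6 × 80 × (0.707 × 0.75) = 19.09 kip/in.
11.08 ≤ 19.09 → adequate.

f_max ≈ 11.1 kip/in; adequate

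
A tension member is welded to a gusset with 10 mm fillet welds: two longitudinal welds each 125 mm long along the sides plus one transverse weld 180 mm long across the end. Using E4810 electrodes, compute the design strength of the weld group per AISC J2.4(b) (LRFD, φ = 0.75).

E48XX → F_EXX = 480 MPa.
t_e = 0.707 × 10 = 7.07 mm.
R_nwl = 0.6 × 480 × 7.07 × 250 × 10⁻³ = 509 kN (longitudinal, 2 welds).
R_nwt = 0.6 × 480 × 7.07 × 180 × 10⁻³ = 366.5 kN (transverse, base value).
(i) R_nwl + R_nwt = 875.5 kN; (ii) 0.85 R_nwl + 1.5 R_nwt = 982.4 kN.
R_n = max = 982.4 kN [governs: (ii)]; φR_n = 736.8 kN.

φR_n ≈ 737 kN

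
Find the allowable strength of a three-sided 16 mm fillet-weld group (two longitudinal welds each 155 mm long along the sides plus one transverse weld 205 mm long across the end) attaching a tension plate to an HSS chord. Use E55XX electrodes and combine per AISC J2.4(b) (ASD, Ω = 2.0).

R_n/Ω ≈ 1070 kN

E55XX → F_EXX = 550 MPa.
t_e = 0.707 × 16 = 11.31 mm.
R_nwl = 0.6 × 550 × 11.31 × 310 × 10⁻³ = 1157 kN (longitudinal, 2 welds).
R_nwt = 0.6 × 550 × 11.31 × 205 × 10⁻³ = 765.3 kN (transverse, base value).
(i) R_nwl + R_nwt = 1922 kN; (ii) 0.85 R_nwl + 1.5 R_nwt = 2132 kN.
R_n = max = 2132 kN [governs: (ii)]; R_n/Ω = 1066 kN.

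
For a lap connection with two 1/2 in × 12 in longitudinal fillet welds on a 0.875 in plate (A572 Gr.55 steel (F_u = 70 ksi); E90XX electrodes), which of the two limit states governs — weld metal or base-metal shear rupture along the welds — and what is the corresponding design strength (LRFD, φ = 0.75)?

φR_n ≈ 344 kips (weld metal governs)

E90XX → F_EXX = 90 ksi.
t_e = 0.707 × 0.5 = 0.3535 in; L = 24 in.
Weld metal: φR_n = 0.75 × 0.6 × 90 × 0.3535 × 24 = 343.6 kips.
Base metal (shear rupture): φR_n = 0.75 × 0.6 × 70 × 0.875 × 24 = 661.5 kips.
Governing: weld metal.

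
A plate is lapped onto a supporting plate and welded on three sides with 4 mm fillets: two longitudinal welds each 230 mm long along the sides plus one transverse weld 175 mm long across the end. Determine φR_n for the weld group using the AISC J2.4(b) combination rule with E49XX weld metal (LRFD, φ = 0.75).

φR_n ≈ 408 kN

E49XX → F_EXX = 490 MPa.
t_e = 0.707 × 4 = 2.828 mm.
R_nwl = 0.6 × 490 × 2.828 × 460 × 10⁻³ = 382.5 kN (longitudinal, 2 welds).
R_nwt = 0.6 × 490 × 2.828 × 175 × 10⁻³ = 145.5 kN (transverse, base value).
(i) R_nwl + R_nwt = 528 kN; (ii) 0.85 R_nwl + 1.5 R_nwt = 543.3 kN.
R_n = max = 543.3 kN [governs: (ii)]; φR_n = 407.5 kN.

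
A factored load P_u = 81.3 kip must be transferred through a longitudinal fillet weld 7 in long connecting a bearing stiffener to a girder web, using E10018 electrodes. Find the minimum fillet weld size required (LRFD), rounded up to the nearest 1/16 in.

w = 3/8 in

E100XX → F_EXX = 100 ksi.
Total weld length L = 7 in.
Required throat t_e = P_u / (φ × 0.6 F_EXX × L) = 81.3 / (0.75 × 0.6 × 100 × 7) = 0.2581 in.
Required leg w = t_e / 0.707 = 0.3651 in → use 3/8 in.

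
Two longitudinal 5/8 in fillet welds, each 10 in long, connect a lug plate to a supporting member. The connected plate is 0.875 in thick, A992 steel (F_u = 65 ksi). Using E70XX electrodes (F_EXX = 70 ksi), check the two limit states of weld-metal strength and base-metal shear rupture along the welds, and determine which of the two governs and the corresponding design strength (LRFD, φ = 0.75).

t_e = 0.707 × 0.625 = 0.4419 in; L = 20 in.
Weld metal: φR_n = 0.75 × 0.6 × 70 × 0.4419 × 20 = 278.4 kip.
Base metal (shear rupture): φR_n = 0.75 × 0.6 × 65 × 0.875 × 20 = 511.9 kip.
Governing: weld metal.

φR_n ≈ 278 kip (weld metal governs)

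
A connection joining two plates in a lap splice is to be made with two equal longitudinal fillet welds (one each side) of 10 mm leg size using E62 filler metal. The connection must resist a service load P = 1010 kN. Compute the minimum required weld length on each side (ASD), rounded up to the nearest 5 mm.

E62XX → F_EXX = 620 MPa.
Throat t_e = 0.707 × 10 = 7.07 mm.
r_n/Ω = (0.6 × 620 × 7.07) / 2.0 = 1315 N/mm = 1.315 kN/mm.
L_req = P / (r_n/Ω) = 1010 / 1.315 = 768 mm total.
Per side: 768 / 2 = 384 mm.
Round up → use L = 385 mm on each side.

L = 385 mm on each side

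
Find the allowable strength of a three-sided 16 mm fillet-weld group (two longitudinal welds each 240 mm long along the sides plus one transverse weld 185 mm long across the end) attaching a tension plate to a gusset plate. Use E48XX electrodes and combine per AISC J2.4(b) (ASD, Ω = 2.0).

R_n/Ω ≈ 1120 kN

E48XX → F_EXX = 480 MPa.
t_e = 0.707 × 16 = 11.31 mm.
R_nwl = 0.6 × 480 × 11.31 × 480 × 10⁻³ = 1564 kN (longitudinal, 2 welds).
R_nwt = 0.6 × 480 × 11.31 × 185 × 10⁻³ = 602.7 kN (transverse, base value).
(i) R_nwl + R_nwt = 2166 kN; (ii) 0.85 R_nwl + 1.5 R_nwt = 2233 kN.
R_n = max = 2233 kN [governs: (ii)]; R_n/Ω = 1117 kN.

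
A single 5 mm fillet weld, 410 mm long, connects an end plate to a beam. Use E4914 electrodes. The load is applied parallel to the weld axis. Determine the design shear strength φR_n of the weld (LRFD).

E49XX → F_EXX = 490 MPa.
Effective throat t_e = 0.707 × 5 = 3.535 mm.
Total length L = 410 mm; A_we = 3.535 × 410 = 1449 mm².
F_nw = 0.6 F_EXX = 0.6 × 490 = 294 MPa.
φR_n = 0.75 × 294 × 1449 × 10⁻³ = 319.6 kN.

φR_n ≈ 320 kN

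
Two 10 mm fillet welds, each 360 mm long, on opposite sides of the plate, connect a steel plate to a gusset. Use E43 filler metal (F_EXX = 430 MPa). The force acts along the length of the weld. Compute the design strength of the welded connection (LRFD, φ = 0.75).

φR_n ≈ 985 kN

Effective throat t_e = 0.707 × 10 = 7.07 mm.
Total length L = 720 mm; A_we = 7.07 × 720 = 5090 mm².
F_nw = 0.6 F_EXX = 0.6 × 430 = 258 MPa.
φR_n = 0.75 × 258 × 5090 × 10⁻³ = 985 kN.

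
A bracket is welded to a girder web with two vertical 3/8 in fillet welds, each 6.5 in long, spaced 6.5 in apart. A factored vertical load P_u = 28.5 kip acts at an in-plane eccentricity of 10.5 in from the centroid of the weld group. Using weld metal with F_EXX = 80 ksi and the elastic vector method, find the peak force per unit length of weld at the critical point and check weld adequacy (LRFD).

Total weld length L_w = 13 in. Treat welds as unit-width lines.
Polar moment about centroid: J = 2[d³/12 + d(b/2)²] = 2[6.5³/12 + 6.5×3.25²] = 183.1 in³.
Direct shear f_v = P/L_w = 28.5 / 13 = 2.192 kip/in (vertical).
Torsion M = P·e = 28.5 × 10.5 = 299.25 kip·in.
Critical point at (x, y) = (3.25, 3.25) from centroid. f_tx = M·y/J = 5.312 kip/in; f_ty = M·x/J = 5.312 kip/in.
Resultant f_max = √[f_tx² + (f_v + f_ty)²] = √[5.312² + (2.192 + 5.312)²] = 9.194 kip/in.
Capacity per unit length: φr_n = 0.75 × 0.6 × 80 × (0.707 × 0.375) = 9.544 kip/in.
9.194 ≤ 9.544 → adequate.

f_max ≈ 9.19 kip/in; adequate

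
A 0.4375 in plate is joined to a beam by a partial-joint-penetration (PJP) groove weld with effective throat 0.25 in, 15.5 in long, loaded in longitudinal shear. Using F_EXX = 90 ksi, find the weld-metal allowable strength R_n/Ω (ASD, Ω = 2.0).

R_n/Ω ≈ 105 kip

Effective throat (given) t_e = 0.25 in.
A_we = 0.25 × 15.5 = 3.875 in².
F_nw = 0.6 F_EXX = 54 ksi.
R_n/Ω = (54 × 3.875) / 2.0 = 104.6 kip.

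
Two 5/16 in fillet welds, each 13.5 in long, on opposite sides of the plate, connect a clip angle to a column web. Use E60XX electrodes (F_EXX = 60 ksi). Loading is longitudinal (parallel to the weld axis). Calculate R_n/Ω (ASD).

R_n/Ω ≈ 107 kip

Effective throat t_e = 0.707 × 0.3125 = 0.2209 in.
Total length L = 27 in; A_we = 0.2209 × 27 = 5.965 in².
F_nw = 0.6 F_EXX = 0.6 × 60 = 36 ksi.
R_n = 36 × 5.965 = 214.8 kip; R_n/Ω = 214.8/2.0 = 107.4 kip.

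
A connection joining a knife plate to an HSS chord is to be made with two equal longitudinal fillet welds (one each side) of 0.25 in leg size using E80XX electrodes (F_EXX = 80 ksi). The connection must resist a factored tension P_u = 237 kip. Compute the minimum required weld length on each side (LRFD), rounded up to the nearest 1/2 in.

Throat t_e = 0.707 × 0.25 = 0.1767 in.
φr_n = 0.75 × 0.6 × 80 × 0.1767 = 6.363 kip/in.
L_req = P_u / φr_n = 237 / 6.363 = 37.25 in total.
Per side: 37.25 / 2 = 18.62 in.
Round up → use L = 19 in on each side.

L = 19 in on each side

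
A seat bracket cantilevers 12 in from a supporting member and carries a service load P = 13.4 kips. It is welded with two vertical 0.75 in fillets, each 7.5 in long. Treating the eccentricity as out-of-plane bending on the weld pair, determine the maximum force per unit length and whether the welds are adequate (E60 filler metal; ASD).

E60XX → F_EXX = 60 ksi.
L_w = 2 × 7.5 = 15 in; section modulus (unit throat) S = 2 × L²/6 = 18.75 in².
Direct shear f_v = P/L_w = 13.4/15 = 0.8933 kip/in.
Moment M = P × e = 13.4 × 12 = 160.8 kip·in; bending f_b = M/S = 8.576 kip/in.
f_max = √(f_v² + f_b²) = √(0.8933² + 8.576²) = 8.622 kip/in.
r_n/Ω = (1/2.0) × 0.6 × 60 × (0.707 × 0.75) = 9.544 kip/in → adequate.

f_max ≈ 8.62 kip/in; adequate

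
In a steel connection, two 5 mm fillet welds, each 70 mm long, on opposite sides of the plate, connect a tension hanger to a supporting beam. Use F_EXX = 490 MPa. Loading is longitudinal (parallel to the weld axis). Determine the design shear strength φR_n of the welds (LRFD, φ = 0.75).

Effective throat t_e = 0.707 × 5 = 3.535 mm.
Total length L = 140 mm; A_we = 3.535 × 140 = 494.9 mm².
F_nw = 0.6 F_EXX = 0.6 × 490 = 294 MPa.
φR_n = 0.75 × 294 × 494.9 × 10⁻³ = 109.1 kN.

φR_n ≈ 109 kN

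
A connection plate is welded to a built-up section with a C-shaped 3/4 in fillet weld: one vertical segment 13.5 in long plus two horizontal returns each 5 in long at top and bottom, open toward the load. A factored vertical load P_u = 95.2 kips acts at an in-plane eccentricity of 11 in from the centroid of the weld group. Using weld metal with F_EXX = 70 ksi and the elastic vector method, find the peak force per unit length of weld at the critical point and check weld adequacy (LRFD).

Total weld length L_w = 23.5 in. Treat welds as unit-width lines.
Centroid: x̄ = 2×5×2.5 / 23.5 = 1.064 in from the vertical weld.
Polar moment about centroid: J = I_x + I_y = [13.5³/12 + 2×5×6.75²] + [13.5×1.064² + 2(5³/12 + 5×1.436²)] = 717.4 in³.
Direct shear f_v = P/L_w = 95.2 / 23.5 = 4.051 kip/in (vertical).
Torsion M = P·e = 95.2 × 11 = 1047.2 kip·in.
Critical point at (x, y) = (3.936, 6.75) from centroid. f_tx = M·y/J = 9.853 kip/in; f_ty = M·x/J = 5.746 kip/in.
Resultant f_max = √[f_tx² + (f_v + f_ty)²] = √[9.853² + (4.051 + 5.746)²] = 13.89 kip/in.
Capacity per unit length: φr_n = 0.75 × 0.6 × 70 × (0.707 × 0.75) = 16.7 kip/in.
13.89 ≤ 16.7 → adequate.

f_max ≈ 13.9 kip/in; adequate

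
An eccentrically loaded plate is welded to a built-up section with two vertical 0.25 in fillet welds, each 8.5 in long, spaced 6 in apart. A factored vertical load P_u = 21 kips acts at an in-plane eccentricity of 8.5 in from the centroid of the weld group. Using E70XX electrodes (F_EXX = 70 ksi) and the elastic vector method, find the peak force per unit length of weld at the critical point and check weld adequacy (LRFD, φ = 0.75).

f_max ≈ 4.46 kip/in; adequate

Total weld length L_w = 17 in. Treat welds as unit-width lines.
Polar moment about centroid: J = 2[d³/12 + d(b/2)²] = 2[8.5³/12 + 8.5×3²] = 255.4 in³.
Direct shear f_v = P/L_w = 21 / 17 = 1.235 kip/in (vertical).
Torsion M = P·e = 21 × 8.5 = 178.5 kip·in.
Critical point at (x, y) = (3, 4.25) from centroid. f_tx = M·y/J = 2.971 kip/in; f_ty = M·x/J = 2.097 kip/in.
Resultant f_max = √[f_tx² + (f_v + f_ty)²] = √[2.971² + (1.235 + 2.097)²] = 4.464 kip/in.
Capacity per unit length: φr_n = 0.75 × 0.6 × 70 × (0.707 × 0.25) = 5.568 kip/in.
4.464 ≤ 5.568 → adequate.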